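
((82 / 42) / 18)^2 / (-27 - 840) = -1681 / 123880428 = -0.00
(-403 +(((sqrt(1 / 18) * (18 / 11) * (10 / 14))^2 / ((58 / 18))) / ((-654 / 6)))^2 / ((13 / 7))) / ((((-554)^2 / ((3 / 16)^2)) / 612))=-0.03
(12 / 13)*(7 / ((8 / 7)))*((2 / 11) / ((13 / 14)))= 2058 / 1859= 1.11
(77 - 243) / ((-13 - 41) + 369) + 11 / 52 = -5167 / 16380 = -0.32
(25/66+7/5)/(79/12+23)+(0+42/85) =183968/331925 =0.55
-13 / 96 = -0.14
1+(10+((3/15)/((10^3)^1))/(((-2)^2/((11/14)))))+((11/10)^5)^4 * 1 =12409277464527920064407/700000000000000000000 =17.73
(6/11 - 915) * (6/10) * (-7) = 211239/55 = 3840.71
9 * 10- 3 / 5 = 447 / 5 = 89.40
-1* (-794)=794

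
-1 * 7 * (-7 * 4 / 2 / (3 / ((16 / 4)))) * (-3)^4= 10584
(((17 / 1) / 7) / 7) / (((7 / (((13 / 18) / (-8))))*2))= -221 / 98784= -0.00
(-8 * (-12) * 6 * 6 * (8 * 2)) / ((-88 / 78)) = -539136 / 11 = -49012.36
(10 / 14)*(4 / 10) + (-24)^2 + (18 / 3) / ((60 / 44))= 20324 / 35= 580.69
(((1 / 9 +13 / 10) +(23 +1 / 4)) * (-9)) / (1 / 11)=-48829 / 20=-2441.45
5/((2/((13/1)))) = 65/2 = 32.50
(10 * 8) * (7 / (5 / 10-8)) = -224 / 3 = -74.67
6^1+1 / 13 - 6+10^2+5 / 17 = 22182 / 221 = 100.37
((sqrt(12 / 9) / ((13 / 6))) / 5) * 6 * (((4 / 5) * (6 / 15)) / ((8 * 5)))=24 * sqrt(3) / 8125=0.01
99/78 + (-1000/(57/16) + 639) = 532879/1482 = 359.57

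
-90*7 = -630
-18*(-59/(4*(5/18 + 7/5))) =23895/151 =158.25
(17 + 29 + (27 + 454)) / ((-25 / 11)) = -5797 / 25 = -231.88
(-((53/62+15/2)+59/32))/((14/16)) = -10117/868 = -11.66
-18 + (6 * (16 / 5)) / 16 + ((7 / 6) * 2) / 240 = -12089 / 720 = -16.79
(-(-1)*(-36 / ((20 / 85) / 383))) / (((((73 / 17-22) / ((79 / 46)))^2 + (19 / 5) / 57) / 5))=-7926902081325 / 2877479389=-2754.81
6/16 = 3/8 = 0.38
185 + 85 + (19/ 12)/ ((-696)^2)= 1569507859/ 5812992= 270.00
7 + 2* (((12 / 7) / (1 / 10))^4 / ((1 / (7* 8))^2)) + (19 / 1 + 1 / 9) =238878731515 / 441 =541675128.15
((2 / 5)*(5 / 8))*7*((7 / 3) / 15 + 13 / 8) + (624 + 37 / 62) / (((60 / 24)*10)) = 1254377 / 44640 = 28.10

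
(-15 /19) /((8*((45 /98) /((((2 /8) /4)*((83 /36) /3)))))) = -0.01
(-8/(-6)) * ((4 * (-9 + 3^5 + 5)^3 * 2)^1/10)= 218430704/15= 14562046.93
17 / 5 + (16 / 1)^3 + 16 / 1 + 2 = 20587 / 5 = 4117.40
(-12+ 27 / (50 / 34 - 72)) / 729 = -4949 / 291357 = -0.02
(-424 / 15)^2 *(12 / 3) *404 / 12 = 72629504 / 675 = 107599.27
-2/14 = -1/7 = -0.14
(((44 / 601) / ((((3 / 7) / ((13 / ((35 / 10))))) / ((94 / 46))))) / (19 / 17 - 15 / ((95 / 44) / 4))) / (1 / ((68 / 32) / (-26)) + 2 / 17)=147620044 / 36797309805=0.00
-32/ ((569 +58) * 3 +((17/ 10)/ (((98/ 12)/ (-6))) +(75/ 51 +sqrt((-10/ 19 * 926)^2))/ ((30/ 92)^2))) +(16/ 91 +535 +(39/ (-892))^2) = 13750151487024393635/ 25692919388714032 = 535.17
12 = 12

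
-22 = -22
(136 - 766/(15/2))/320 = 127/1200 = 0.11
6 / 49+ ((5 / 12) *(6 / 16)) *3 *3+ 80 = 127837 / 1568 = 81.53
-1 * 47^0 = -1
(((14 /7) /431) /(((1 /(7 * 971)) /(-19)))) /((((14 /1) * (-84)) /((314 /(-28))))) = -2896493 /506856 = -5.71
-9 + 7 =-2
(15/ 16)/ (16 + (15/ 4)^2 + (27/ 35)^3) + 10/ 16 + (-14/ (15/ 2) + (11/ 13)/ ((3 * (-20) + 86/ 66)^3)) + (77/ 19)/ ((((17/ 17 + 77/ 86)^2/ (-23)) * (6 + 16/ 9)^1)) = -544876091586596956812260201/ 119832157771832779589236440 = -4.55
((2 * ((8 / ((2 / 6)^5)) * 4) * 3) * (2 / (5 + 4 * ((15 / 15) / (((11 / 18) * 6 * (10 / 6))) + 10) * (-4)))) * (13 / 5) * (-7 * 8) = 747242496 / 8669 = 86197.08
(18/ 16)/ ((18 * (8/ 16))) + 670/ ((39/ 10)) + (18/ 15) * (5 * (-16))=23687/ 312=75.92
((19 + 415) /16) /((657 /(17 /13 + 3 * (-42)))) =-351757 /68328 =-5.15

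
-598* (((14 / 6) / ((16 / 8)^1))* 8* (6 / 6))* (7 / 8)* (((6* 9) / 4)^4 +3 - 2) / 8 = -7786376507 / 384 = -20277022.15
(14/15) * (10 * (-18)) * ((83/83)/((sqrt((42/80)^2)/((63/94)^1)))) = -10080/47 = -214.47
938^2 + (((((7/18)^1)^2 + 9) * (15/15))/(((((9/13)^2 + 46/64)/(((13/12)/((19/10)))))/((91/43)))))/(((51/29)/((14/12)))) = 173155557832870718/196801199397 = 879850.11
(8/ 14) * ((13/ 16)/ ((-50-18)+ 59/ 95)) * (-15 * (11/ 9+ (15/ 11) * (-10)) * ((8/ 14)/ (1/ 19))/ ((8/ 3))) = -144192425/ 27601112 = -5.22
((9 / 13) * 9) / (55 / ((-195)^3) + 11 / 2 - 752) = -18480150 / 2214081697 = -0.01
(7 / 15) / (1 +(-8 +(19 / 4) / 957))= -8932 / 133885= -0.07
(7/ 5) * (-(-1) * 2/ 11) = 14/ 55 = 0.25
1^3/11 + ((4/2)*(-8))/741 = 565/8151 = 0.07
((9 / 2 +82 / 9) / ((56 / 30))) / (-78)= -0.09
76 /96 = 19 /24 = 0.79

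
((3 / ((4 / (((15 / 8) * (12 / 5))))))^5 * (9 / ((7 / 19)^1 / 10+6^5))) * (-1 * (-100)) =306707887125 / 6051622912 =50.68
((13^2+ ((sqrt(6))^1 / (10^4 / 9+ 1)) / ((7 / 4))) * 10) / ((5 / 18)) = 1296 * sqrt(6) / 70063+ 6084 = 6084.05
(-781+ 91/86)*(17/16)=-1140275/1376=-828.69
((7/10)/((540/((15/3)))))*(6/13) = 7/2340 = 0.00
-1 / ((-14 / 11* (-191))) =-11 / 2674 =-0.00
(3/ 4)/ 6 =1/ 8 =0.12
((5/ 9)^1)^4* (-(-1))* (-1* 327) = -68125/ 2187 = -31.15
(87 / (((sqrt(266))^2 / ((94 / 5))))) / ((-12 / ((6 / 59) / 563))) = -0.00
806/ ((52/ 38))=589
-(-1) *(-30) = -30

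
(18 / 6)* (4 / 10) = 6 / 5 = 1.20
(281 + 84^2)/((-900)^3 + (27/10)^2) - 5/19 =-33137630605/125918180559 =-0.26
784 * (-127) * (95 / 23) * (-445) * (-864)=-3636780940800 / 23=-158120910469.57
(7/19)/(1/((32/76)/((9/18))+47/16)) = 1.39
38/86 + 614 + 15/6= 53057/86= 616.94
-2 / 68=-1 / 34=-0.03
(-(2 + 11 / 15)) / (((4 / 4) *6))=-0.46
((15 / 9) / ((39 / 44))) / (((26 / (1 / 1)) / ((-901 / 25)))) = -19822 / 7605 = -2.61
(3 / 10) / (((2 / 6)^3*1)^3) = 59049 / 10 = 5904.90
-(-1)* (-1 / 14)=-1 / 14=-0.07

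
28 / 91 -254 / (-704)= 3059 / 4576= 0.67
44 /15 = 2.93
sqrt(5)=2.24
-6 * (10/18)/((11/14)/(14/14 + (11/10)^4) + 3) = -1724870/1717383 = -1.00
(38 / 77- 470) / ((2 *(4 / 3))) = -13557 / 77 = -176.06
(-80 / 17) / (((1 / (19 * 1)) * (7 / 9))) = -13680 / 119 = -114.96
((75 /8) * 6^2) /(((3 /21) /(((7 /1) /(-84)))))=-1575 /8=-196.88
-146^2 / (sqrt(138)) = -1814.54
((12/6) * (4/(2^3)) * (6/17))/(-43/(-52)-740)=-312/653429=-0.00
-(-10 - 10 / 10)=11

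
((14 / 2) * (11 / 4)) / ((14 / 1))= 11 / 8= 1.38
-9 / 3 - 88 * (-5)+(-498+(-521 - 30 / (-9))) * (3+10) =-12766.67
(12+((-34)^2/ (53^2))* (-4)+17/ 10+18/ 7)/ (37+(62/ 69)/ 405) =16072684119/ 40664145802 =0.40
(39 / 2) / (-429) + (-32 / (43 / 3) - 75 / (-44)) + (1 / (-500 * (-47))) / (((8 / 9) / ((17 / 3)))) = -50970877 / 88924000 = -0.57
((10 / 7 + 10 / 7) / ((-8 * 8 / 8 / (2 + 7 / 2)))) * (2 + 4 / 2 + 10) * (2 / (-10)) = 11 / 2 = 5.50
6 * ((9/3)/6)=3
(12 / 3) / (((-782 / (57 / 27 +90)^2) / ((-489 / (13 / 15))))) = 1120202830 / 45747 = 24486.91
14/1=14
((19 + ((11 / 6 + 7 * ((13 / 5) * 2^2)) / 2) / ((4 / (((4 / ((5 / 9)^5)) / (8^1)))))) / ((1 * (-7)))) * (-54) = 206628057 / 250000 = 826.51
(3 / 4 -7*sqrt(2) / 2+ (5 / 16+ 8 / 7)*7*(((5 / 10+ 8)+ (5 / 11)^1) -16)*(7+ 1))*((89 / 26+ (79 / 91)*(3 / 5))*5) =-11319706 / 1001 -3589*sqrt(2) / 52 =-11406.01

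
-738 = -738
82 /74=41 /37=1.11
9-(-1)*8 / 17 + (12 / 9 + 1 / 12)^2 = 11.48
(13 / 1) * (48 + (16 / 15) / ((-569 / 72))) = 1770288 / 2845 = 622.25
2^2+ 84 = 88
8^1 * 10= 80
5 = 5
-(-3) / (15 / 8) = 8 / 5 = 1.60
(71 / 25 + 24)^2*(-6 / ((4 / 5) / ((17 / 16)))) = -22962291 / 4000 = -5740.57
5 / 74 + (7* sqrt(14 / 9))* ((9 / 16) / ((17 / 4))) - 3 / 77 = 163 / 5698 + 21* sqrt(14) / 68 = 1.18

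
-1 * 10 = -10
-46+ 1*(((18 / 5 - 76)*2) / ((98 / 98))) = -954 / 5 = -190.80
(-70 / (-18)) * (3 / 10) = 7 / 6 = 1.17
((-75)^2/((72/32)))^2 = 6250000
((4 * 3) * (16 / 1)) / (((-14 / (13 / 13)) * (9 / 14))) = -64 / 3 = -21.33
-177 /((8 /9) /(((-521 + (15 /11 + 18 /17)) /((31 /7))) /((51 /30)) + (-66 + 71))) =10028627955 /788392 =12720.36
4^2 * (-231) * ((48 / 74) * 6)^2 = -76640256 / 1369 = -55982.66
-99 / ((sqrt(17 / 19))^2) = -1881 / 17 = -110.65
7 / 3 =2.33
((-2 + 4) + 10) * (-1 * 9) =-108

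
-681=-681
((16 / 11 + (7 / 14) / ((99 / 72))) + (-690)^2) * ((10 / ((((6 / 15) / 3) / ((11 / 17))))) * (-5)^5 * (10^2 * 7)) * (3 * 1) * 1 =-2577645000000000 / 17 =-151626176470588.24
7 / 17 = 0.41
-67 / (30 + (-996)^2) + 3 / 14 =743800 / 3472161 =0.21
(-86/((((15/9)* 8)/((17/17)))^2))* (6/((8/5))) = -1161/640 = -1.81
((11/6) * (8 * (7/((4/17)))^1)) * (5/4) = 6545/12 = 545.42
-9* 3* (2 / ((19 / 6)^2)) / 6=-0.90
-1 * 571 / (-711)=571 / 711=0.80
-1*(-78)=78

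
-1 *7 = -7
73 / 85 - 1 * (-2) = 243 / 85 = 2.86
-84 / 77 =-12 / 11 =-1.09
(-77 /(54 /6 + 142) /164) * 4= -77 /6191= -0.01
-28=-28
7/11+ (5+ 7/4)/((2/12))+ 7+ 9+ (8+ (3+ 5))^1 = 1609/22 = 73.14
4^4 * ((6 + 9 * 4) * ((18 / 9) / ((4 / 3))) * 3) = 48384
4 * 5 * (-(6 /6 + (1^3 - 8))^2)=-720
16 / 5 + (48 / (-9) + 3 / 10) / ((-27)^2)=69833 / 21870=3.19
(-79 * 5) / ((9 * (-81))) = 395 / 729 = 0.54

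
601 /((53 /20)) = 12020 /53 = 226.79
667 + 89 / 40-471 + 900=43929 / 40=1098.22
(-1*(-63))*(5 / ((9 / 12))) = 420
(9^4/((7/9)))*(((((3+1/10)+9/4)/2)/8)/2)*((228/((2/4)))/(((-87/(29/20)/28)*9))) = -13338513/400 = -33346.28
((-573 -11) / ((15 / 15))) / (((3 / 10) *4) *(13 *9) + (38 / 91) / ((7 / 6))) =-930020 / 224157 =-4.15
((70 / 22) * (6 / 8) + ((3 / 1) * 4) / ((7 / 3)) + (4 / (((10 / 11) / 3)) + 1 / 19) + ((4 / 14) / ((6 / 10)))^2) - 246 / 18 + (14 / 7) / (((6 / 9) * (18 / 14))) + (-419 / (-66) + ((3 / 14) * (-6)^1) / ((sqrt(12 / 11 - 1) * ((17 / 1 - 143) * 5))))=sqrt(11) / 490 + 29537881 / 1843380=16.03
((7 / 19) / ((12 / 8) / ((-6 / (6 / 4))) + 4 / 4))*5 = 56 / 19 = 2.95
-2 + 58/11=36/11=3.27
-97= -97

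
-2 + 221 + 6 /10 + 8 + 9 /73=83119 /365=227.72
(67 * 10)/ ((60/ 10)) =335/ 3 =111.67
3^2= 9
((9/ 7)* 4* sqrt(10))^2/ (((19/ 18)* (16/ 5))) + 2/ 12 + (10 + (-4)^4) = 344.47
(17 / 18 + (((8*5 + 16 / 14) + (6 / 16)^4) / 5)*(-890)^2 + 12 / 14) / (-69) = -420681851899 / 4451328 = -94507.04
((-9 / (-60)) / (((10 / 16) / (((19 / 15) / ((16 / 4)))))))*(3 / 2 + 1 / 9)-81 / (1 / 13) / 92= -292988 / 25875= -11.32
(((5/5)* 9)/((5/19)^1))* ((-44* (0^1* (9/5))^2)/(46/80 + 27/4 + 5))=0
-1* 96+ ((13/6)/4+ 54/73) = -94.72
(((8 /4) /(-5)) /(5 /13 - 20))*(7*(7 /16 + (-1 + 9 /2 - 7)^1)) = -4459 /10200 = -0.44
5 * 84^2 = 35280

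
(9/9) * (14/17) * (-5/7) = -10/17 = -0.59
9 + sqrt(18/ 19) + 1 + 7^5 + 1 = 3 * sqrt(38)/ 19 + 16818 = 16818.97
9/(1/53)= 477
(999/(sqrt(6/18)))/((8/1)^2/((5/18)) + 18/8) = 2220 * sqrt(3)/517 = 7.44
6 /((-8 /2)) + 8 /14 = -13 /14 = -0.93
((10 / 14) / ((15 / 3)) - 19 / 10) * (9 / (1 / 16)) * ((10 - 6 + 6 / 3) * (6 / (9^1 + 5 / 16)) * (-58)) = 295861248 / 5215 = 56732.74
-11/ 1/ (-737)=1/ 67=0.01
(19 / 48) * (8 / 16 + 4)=1.78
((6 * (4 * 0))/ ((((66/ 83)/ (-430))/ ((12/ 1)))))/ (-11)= 0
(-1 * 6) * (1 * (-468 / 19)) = 2808 / 19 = 147.79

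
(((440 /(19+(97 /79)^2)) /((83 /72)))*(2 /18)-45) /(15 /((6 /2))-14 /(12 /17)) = 684100290 /236361839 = 2.89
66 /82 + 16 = 689 /41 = 16.80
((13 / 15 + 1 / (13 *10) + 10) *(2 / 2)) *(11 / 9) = 46651 / 3510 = 13.29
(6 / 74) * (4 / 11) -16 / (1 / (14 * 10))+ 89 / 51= -46458845 / 20757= -2238.23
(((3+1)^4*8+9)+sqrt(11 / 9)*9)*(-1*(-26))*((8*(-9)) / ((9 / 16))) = -6845696 -9984*sqrt(11) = -6878809.18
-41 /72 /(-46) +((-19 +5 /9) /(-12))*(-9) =-45775 /3312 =-13.82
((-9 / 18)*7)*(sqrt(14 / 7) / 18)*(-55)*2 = 385*sqrt(2) / 18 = 30.25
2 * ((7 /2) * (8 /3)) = 56 /3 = 18.67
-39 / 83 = -0.47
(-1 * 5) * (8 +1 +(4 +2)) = -75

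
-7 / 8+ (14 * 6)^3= 4741625 / 8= 592703.12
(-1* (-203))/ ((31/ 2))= 406/ 31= 13.10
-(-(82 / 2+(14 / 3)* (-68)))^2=-687241 / 9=-76360.11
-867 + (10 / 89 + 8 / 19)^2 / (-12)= -7437713482 / 8578443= -867.02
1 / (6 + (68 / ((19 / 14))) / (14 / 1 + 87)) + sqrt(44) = 1919 / 12466 + 2*sqrt(11) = 6.79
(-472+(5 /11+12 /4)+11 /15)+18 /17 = -1309243 /2805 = -466.75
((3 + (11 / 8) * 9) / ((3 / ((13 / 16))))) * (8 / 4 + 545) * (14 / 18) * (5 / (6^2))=10204285 / 41472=246.05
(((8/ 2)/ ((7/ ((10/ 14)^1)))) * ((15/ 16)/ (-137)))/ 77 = -75/ 2067604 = -0.00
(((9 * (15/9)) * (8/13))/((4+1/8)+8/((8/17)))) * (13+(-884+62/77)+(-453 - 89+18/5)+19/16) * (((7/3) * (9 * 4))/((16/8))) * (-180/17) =273485.21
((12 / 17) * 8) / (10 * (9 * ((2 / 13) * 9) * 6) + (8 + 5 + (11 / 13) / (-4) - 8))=1664 / 221731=0.01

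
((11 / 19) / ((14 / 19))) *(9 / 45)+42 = 2951 / 70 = 42.16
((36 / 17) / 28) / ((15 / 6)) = 18 / 595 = 0.03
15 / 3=5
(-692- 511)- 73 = -1276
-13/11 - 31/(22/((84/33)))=-577/121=-4.77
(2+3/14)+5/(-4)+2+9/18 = 97/28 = 3.46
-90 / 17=-5.29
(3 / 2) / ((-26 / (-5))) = 15 / 52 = 0.29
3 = 3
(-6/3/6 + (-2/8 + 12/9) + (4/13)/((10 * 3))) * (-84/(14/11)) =-6523/130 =-50.18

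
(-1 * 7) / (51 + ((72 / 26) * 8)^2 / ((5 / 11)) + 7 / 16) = -13520 / 2184797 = -0.01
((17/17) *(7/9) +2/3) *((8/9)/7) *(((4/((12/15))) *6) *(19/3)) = 19760/567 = 34.85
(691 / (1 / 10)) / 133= 51.95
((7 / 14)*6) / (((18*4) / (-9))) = -3 / 8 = -0.38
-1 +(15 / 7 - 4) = -20 / 7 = -2.86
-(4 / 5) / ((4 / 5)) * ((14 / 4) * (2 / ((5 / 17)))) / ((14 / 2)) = -17 / 5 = -3.40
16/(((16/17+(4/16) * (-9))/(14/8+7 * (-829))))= 6311760/89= 70918.65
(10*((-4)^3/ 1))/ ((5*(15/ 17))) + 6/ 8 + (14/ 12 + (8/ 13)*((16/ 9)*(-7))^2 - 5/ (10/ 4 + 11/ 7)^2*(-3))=-46.94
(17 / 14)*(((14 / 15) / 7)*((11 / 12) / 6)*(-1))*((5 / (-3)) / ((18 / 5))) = 935 / 81648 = 0.01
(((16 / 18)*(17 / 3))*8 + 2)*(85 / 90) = 9707 / 243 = 39.95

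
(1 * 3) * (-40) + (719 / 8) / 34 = -31921 / 272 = -117.36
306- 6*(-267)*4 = 6714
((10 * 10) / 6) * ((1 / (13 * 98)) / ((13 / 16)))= 400 / 24843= 0.02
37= 37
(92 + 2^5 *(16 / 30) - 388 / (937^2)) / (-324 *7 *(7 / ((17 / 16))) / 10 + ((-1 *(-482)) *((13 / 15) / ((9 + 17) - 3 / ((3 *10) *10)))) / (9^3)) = -5783003612377731 / 79226218301889247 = -0.07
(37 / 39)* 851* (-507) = -409331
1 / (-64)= -0.02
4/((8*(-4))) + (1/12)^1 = -1/24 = -0.04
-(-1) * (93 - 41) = 52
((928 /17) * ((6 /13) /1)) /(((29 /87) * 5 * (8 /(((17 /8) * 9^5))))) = 15411789 /65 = 237104.45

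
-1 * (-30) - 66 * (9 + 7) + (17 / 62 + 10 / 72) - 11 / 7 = -8024161 / 7812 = -1027.16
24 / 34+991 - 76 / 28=117690 / 119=988.99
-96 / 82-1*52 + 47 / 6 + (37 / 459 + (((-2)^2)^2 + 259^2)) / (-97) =-737.06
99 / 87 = 33 / 29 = 1.14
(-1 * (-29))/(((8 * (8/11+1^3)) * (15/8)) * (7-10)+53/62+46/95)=-1878910/4949193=-0.38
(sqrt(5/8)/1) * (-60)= -15 * sqrt(10)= -47.43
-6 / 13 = -0.46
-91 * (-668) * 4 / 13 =18704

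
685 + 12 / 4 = 688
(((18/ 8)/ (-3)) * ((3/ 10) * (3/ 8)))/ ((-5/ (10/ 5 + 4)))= 81/ 800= 0.10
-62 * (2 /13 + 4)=-3348 /13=-257.54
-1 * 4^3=-64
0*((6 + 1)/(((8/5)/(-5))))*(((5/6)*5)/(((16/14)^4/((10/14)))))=0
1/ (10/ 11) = 11/ 10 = 1.10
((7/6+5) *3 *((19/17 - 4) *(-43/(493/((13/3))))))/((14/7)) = 1013467/100572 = 10.08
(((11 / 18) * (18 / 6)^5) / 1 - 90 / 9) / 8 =277 / 16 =17.31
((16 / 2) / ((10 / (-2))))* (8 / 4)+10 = 34 / 5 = 6.80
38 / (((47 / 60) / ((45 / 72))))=1425 / 47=30.32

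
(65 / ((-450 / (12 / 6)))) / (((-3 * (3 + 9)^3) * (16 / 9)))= 13 / 414720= 0.00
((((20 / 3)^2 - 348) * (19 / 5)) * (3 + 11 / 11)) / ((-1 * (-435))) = -207632 / 19575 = -10.61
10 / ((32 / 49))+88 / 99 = 2333 / 144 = 16.20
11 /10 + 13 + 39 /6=103 /5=20.60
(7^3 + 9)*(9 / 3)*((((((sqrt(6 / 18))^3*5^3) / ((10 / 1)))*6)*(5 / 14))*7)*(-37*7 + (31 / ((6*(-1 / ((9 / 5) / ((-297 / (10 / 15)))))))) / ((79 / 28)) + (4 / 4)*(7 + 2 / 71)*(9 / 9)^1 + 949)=2322345465200*sqrt(3) / 151443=26560622.40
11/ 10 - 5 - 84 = -879/ 10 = -87.90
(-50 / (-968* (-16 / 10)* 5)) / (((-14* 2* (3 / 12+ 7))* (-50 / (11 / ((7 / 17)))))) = -17 / 1000384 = -0.00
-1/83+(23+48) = 5892/83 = 70.99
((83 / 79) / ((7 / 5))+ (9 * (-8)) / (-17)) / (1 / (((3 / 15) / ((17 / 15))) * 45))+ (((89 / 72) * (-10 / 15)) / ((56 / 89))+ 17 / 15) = 27213409477 / 690409440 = 39.42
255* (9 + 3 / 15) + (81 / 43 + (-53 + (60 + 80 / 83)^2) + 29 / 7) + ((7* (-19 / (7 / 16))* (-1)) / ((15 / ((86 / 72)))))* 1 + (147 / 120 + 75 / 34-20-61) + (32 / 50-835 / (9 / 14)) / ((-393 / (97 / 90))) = 6694514571058494889 / 1122145496829000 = 5965.82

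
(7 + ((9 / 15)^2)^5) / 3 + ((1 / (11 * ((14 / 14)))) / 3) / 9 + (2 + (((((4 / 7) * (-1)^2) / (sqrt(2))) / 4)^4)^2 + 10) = 3835933370895941041 / 267522796406250000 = 14.34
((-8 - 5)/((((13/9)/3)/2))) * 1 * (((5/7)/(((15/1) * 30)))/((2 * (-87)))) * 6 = 3/1015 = 0.00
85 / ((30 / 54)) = 153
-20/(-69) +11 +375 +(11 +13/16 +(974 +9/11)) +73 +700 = 26060059/12144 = 2145.92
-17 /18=-0.94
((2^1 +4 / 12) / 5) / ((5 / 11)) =1.03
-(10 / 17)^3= -1000 / 4913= -0.20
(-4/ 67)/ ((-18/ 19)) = 0.06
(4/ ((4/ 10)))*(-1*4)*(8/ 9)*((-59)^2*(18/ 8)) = -278480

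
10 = 10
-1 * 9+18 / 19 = -153 / 19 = -8.05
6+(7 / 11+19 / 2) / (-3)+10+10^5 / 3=733611 / 22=33345.95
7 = 7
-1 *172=-172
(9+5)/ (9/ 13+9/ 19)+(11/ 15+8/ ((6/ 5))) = 13973/ 720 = 19.41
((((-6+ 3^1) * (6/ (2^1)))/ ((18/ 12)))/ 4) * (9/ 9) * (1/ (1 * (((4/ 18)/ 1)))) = -27/ 4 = -6.75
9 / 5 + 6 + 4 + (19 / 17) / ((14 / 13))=15277 / 1190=12.84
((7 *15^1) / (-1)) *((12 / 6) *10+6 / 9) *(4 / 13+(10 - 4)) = -177940 / 13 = -13687.69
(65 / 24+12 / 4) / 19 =137 / 456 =0.30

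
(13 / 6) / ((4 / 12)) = 13 / 2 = 6.50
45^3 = 91125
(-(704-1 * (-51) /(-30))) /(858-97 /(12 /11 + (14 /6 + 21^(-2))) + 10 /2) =-58368153 /69371195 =-0.84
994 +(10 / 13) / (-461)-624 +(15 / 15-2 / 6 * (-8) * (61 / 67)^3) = 2017025423641 / 5407417977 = 373.01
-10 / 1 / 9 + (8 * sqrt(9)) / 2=10.89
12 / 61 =0.20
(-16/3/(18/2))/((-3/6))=32/27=1.19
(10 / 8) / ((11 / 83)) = 415 / 44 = 9.43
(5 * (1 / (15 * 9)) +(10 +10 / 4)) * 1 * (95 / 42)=64315 / 2268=28.36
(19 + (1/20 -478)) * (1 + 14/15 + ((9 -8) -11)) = 1110659/300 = 3702.20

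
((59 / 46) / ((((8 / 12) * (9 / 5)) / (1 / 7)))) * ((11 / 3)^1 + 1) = 295 / 414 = 0.71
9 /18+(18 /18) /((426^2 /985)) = 91723 /181476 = 0.51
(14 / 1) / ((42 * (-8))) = -1 / 24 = -0.04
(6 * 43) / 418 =129 / 209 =0.62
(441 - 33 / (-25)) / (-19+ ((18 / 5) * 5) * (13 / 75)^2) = -276450 / 11537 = -23.96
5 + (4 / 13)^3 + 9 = 30822 / 2197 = 14.03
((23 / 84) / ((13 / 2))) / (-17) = -23 / 9282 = -0.00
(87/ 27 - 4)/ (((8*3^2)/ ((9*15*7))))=-245/ 24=-10.21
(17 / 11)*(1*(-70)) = -1190 / 11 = -108.18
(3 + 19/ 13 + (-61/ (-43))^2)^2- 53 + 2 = -5250617594/ 577777369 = -9.09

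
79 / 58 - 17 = -907 / 58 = -15.64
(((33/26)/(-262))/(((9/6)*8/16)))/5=-11/8515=-0.00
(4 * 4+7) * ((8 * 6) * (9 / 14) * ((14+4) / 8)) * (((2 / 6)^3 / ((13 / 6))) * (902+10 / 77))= 172548576 / 7007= 24625.17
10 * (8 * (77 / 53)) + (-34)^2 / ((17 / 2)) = 13368 / 53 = 252.23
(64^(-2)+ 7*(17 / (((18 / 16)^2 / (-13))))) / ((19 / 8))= -405536687 / 787968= -514.66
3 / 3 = 1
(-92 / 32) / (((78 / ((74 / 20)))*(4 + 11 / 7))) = -5957 / 243360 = -0.02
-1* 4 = -4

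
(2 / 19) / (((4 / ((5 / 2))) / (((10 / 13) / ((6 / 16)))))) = 100 / 741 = 0.13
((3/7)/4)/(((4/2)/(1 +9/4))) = 39/224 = 0.17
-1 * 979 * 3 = -2937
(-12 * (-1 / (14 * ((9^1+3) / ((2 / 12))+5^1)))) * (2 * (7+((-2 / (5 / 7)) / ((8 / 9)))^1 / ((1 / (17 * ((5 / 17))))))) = -0.19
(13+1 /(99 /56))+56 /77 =1415 /99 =14.29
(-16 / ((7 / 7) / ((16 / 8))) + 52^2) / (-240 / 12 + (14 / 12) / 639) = -10244448 / 76673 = -133.61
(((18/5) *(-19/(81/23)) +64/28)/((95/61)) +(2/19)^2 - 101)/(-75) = 1.49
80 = 80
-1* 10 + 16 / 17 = -154 / 17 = -9.06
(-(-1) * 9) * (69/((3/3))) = 621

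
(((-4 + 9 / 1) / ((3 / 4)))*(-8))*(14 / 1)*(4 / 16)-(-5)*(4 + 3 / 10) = -165.17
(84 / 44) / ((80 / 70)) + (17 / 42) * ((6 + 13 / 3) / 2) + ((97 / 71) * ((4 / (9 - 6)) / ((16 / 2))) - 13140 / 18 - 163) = -349935899 / 393624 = -889.01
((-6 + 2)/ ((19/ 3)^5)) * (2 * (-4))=7776/ 2476099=0.00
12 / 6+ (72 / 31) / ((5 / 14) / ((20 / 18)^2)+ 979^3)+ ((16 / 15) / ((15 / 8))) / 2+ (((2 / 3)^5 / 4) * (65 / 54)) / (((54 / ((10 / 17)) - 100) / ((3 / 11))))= 458525082399548709362 / 200832102231254636175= 2.28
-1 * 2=-2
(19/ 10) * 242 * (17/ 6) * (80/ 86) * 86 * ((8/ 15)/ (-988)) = -32912/ 585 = -56.26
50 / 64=25 / 32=0.78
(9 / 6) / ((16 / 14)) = 21 / 16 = 1.31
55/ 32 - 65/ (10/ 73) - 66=-17241/ 32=-538.78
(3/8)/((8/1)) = 3/64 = 0.05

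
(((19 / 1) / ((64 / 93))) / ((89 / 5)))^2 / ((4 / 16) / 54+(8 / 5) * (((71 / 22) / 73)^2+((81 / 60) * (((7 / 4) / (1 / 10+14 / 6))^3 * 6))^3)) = 75065086187789528603325477375 / 1365667078756274719093373562808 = 0.05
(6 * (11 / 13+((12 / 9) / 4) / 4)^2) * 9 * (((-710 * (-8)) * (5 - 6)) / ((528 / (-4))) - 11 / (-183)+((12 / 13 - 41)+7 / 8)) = 17115674575 / 94347968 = 181.41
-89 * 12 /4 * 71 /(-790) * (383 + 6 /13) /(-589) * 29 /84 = -182701247 /33874568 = -5.39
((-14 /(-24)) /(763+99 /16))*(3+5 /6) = 322 /110763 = 0.00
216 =216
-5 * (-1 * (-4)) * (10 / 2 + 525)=-10600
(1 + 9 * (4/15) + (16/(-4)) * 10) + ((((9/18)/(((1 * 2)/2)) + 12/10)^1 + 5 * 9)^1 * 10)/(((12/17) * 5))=5743/60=95.72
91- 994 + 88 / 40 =-4504 / 5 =-900.80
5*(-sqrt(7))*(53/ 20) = -53*sqrt(7)/ 4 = -35.06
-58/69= -0.84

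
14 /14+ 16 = 17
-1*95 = -95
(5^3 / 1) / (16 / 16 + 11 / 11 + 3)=25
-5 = -5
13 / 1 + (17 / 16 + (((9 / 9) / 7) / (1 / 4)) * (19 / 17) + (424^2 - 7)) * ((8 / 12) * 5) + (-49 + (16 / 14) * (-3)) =1711304467 / 2856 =599196.24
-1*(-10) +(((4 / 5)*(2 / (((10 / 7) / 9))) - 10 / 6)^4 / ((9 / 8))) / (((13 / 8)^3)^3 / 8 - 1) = 1388921394730079442482 / 2714032130164453125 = 511.76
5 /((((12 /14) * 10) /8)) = 14 /3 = 4.67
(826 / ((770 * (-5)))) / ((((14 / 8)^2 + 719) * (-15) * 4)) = 236 / 47656125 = 0.00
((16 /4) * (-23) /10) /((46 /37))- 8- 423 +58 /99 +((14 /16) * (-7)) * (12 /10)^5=-140163922 /309375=-453.06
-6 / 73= -0.08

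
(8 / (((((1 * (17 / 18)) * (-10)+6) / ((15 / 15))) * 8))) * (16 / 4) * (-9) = 324 / 31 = 10.45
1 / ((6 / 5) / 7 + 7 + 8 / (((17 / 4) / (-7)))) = -595 / 3573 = -0.17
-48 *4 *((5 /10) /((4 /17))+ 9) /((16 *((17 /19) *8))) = -5073 /272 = -18.65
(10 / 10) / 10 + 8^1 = 81 / 10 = 8.10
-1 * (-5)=5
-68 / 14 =-34 / 7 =-4.86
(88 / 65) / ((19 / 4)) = 352 / 1235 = 0.29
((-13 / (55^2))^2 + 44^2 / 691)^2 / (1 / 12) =3766163703698132578092 / 39981364397953515625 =94.20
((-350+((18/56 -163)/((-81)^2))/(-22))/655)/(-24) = 282909409/12706714944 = 0.02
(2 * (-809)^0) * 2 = 4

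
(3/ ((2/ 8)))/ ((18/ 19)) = 38/ 3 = 12.67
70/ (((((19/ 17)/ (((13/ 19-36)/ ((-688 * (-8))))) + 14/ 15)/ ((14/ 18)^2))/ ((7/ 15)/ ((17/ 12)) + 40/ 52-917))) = 388218628105/ 1734201027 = 223.86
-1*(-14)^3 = 2744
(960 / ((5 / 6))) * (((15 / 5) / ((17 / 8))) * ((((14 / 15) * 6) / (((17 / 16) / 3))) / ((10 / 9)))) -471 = 163812129 / 7225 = 22672.96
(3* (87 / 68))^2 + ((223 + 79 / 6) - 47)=203.90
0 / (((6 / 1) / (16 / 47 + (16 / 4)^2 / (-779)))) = 0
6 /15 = 2 /5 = 0.40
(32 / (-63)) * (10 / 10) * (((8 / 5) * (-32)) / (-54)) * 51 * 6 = -147.37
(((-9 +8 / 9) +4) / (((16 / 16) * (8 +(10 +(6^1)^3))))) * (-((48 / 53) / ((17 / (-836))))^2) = 34.85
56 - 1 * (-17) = 73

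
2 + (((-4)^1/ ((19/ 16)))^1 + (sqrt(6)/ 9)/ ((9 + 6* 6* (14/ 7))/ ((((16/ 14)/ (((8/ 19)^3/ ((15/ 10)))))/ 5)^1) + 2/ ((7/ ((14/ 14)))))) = -26/ 19 + 48013* sqrt(6)/ 7743942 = -1.35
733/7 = 104.71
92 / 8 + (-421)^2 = 354505 / 2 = 177252.50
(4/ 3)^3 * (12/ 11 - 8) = -4864/ 297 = -16.38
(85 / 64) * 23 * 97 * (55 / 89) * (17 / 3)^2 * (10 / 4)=15071241625 / 102528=146996.35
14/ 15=0.93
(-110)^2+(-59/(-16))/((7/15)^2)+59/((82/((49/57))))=22201873747/1832208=12117.55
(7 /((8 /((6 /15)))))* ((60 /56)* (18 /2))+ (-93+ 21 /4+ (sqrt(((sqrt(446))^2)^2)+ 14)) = 3005 /8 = 375.62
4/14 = 2/7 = 0.29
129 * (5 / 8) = 645 / 8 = 80.62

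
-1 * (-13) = 13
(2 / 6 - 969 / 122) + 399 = 143249 / 366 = 391.39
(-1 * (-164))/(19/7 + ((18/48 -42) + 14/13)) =-4.33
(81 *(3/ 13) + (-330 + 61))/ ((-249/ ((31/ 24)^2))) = 1563547/ 932256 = 1.68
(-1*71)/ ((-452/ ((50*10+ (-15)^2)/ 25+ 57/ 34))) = 74053/ 15368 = 4.82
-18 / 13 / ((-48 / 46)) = 69 / 52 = 1.33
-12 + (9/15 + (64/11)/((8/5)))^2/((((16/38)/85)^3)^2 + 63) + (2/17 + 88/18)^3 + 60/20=56570221095486224776625583071122/484434842976674190194280061023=116.78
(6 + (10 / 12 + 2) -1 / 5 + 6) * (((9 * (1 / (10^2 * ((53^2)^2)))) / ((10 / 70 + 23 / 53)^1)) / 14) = 1317 / 63719356000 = 0.00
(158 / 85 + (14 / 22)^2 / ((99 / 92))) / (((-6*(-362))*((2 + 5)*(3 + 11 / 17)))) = 1137931 / 28229950980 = 0.00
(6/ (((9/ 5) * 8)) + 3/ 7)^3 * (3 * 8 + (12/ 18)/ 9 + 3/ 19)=4449191641/ 304057152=14.63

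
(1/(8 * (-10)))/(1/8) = -1/10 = -0.10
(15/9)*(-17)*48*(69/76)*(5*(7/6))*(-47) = 6431950/19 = 338523.68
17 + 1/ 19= 324/ 19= 17.05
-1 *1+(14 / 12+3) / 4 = 1 / 24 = 0.04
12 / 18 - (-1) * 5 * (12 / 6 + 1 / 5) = 35 / 3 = 11.67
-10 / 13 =-0.77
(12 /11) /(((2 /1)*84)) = 1 /154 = 0.01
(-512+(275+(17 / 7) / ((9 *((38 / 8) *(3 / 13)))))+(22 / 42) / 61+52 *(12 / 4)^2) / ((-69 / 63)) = -50656586 / 239913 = -211.15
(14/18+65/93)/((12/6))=206/279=0.74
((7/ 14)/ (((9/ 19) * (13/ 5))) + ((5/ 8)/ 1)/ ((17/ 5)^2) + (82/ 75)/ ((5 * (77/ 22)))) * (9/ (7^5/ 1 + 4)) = 123676927/ 442112489000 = 0.00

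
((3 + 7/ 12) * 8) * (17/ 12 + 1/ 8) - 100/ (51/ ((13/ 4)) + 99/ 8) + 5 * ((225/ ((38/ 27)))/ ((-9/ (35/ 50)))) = -3583802/ 166383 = -21.54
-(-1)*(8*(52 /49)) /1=416 /49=8.49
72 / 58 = 36 / 29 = 1.24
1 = 1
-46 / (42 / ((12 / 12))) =-23 / 21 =-1.10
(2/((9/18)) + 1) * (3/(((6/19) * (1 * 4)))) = 95/8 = 11.88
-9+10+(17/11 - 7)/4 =-4/11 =-0.36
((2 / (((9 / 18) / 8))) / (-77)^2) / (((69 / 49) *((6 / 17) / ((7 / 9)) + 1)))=3808 / 1444377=0.00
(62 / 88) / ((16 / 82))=1271 / 352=3.61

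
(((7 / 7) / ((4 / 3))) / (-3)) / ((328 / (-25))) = 25 / 1312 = 0.02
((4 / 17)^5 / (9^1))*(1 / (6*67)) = 512 / 2568521313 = 0.00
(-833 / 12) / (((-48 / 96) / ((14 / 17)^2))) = 4802 / 51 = 94.16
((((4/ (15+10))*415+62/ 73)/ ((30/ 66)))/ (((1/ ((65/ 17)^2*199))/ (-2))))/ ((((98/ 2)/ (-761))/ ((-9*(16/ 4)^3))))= -7700759300.12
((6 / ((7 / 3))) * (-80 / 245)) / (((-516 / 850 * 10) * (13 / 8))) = 16320 / 191737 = 0.09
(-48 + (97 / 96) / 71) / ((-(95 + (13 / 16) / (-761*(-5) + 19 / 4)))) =0.51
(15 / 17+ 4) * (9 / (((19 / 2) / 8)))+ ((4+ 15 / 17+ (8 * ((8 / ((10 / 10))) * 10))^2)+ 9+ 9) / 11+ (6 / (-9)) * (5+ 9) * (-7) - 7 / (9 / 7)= 1193872034 / 31977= 37335.34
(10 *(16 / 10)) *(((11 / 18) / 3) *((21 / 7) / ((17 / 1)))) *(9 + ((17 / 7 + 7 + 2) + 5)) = 15664 / 1071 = 14.63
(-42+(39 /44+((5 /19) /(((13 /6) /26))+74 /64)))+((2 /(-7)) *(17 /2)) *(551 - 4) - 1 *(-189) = -55066293 /46816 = -1176.23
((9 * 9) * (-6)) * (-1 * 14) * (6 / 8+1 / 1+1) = 18711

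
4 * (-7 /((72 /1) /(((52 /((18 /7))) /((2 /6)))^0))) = -7 /18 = -0.39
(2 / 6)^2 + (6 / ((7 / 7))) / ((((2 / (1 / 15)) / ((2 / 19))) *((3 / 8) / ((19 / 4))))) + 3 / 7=0.81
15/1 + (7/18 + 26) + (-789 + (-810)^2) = 11796343/18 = 655352.39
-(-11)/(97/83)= 913/97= 9.41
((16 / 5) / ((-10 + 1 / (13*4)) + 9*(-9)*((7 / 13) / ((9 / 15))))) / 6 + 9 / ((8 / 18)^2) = 47002909 / 1031760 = 45.56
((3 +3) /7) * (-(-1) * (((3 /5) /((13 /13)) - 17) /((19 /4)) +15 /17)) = -3558 /1615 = -2.20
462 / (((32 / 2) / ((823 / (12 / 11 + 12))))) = 697081 / 384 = 1815.32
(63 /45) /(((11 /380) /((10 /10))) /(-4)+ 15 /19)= 2128 /1189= 1.79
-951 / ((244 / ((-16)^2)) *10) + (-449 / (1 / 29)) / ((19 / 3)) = -12492423 / 5795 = -2155.72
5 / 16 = 0.31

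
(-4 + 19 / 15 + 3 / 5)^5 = -33554432 / 759375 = -44.19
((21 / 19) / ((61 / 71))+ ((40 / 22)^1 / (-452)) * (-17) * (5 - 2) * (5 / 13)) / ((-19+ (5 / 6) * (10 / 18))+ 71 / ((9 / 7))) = 1380822876 / 37100724661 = 0.04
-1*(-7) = 7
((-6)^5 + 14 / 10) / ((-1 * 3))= 38873 / 15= 2591.53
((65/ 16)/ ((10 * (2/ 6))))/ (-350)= -39/ 11200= -0.00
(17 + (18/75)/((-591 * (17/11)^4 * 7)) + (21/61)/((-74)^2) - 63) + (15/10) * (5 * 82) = 547274914066277723/961818740563100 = 569.00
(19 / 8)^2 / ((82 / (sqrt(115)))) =361 * sqrt(115) / 5248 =0.74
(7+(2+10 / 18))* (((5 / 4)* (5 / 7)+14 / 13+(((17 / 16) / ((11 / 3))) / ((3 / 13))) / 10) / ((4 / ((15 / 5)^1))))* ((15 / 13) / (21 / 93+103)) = 0.17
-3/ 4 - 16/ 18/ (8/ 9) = -1.75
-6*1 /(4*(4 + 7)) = -3 /22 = -0.14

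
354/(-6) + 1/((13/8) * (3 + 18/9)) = -3827/65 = -58.88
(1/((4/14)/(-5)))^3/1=-42875/8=-5359.38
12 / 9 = 4 / 3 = 1.33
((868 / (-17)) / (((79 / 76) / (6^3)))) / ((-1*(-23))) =-14249088 / 30889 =-461.30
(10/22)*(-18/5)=-18/11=-1.64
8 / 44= 2 / 11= 0.18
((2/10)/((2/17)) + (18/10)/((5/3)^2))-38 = -8913/250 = -35.65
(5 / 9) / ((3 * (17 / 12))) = 20 / 153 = 0.13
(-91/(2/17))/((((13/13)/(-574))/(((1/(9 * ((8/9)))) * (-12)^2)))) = 7991802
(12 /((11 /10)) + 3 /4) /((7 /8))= 1026 /77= 13.32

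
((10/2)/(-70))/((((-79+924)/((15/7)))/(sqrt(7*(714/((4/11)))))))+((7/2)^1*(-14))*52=-2548 - 3*sqrt(1122)/4732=-2548.02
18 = 18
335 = 335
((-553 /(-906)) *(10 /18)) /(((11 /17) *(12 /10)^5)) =146890625 /697460544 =0.21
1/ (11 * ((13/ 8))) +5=723/ 143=5.06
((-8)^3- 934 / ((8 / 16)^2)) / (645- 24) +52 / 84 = -3005 / 483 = -6.22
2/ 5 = 0.40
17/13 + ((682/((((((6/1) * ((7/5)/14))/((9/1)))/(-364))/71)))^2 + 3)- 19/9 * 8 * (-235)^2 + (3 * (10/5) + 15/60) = 32712714640589125741/468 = 69898962907241721.67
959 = 959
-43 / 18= -2.39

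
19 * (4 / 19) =4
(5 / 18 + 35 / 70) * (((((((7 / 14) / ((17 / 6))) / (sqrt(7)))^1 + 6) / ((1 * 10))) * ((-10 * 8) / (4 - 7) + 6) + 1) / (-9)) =-721 / 405 - 49 * sqrt(7) / 6885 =-1.80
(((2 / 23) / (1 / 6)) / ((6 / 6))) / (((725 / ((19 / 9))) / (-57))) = -1444 / 16675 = -0.09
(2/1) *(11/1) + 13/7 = 167/7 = 23.86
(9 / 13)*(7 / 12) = 21 / 52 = 0.40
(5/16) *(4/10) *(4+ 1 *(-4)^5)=-255/2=-127.50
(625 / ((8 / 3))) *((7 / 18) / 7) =625 / 48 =13.02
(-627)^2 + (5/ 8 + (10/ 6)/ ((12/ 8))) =28305413/ 72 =393130.74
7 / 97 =0.07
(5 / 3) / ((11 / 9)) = 15 / 11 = 1.36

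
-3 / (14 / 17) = -51 / 14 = -3.64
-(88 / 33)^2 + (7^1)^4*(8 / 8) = 21545 / 9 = 2393.89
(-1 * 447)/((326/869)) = -388443/326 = -1191.54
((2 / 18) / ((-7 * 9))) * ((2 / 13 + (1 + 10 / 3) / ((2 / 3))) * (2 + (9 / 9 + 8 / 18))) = -5363 / 132678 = -0.04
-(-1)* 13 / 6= 13 / 6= 2.17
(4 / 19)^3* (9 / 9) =0.01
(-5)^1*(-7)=35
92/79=1.16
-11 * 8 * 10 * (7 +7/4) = -7700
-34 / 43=-0.79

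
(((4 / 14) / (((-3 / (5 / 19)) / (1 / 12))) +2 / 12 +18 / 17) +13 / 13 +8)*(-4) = -832144 / 20349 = -40.89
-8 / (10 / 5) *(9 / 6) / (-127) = 6 / 127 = 0.05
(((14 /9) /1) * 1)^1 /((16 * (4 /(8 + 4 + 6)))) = 0.44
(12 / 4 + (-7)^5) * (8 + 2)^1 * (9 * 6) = -9074160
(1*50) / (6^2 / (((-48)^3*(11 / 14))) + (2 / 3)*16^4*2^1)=281600 / 492131667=0.00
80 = 80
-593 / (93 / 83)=-529.24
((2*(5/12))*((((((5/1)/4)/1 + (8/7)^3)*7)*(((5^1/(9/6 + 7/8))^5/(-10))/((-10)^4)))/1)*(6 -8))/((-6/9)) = -2408320/121328851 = -0.02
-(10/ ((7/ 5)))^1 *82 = -585.71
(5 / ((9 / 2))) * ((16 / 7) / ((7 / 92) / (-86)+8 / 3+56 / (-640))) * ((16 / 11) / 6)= 101273600 / 424102833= 0.24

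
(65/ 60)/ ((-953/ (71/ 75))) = -923/ 857700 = -0.00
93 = 93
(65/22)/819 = 5/1386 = 0.00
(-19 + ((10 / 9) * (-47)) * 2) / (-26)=4.75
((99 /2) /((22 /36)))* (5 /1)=405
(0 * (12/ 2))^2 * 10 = 0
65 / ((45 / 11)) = 15.89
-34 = -34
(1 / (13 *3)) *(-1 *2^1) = -2 / 39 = -0.05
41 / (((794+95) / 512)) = 20992 / 889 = 23.61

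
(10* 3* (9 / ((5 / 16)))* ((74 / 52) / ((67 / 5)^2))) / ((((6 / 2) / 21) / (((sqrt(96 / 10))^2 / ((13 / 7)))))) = 187971840 / 758641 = 247.77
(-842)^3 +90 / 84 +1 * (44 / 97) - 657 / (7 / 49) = -810661203675 / 1358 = -596952285.47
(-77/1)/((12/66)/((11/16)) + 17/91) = -847847/4969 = -170.63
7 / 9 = 0.78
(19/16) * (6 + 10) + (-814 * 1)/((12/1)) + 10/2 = -263/6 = -43.83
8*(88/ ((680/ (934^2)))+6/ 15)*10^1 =153535200/ 17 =9031482.35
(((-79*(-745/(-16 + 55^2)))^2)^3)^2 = 1727429645261504194297539162728180067141762188144775390625/550891730124304802867179492479594769460481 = 3135697181135251.34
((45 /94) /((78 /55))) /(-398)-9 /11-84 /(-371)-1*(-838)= 474886271833 /567091096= 837.41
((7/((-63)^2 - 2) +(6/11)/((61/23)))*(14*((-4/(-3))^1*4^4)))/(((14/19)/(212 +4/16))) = 760031465216/2661857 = 285526.78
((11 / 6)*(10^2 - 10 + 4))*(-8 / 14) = -2068 / 21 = -98.48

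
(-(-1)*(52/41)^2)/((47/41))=2704/1927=1.40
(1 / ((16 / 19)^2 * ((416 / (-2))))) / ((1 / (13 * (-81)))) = 29241 / 4096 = 7.14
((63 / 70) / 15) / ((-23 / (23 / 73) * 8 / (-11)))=33 / 29200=0.00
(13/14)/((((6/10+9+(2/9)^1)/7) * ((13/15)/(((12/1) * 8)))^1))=16200/221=73.30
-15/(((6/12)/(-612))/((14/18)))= 14280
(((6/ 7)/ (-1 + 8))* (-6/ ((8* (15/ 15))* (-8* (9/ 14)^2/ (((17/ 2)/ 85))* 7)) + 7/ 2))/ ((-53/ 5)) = -1081/ 26712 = -0.04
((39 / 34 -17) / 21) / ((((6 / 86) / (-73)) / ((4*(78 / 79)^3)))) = 25489031568 / 8381663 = 3041.05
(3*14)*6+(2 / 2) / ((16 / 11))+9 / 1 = 4187 / 16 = 261.69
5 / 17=0.29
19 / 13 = 1.46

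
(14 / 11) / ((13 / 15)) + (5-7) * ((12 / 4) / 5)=192 / 715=0.27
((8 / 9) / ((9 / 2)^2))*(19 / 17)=608 / 12393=0.05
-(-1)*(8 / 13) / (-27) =-8 / 351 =-0.02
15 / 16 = 0.94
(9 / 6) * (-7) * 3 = -63 / 2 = -31.50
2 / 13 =0.15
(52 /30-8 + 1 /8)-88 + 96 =223 /120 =1.86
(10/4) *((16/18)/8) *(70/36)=175/324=0.54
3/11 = 0.27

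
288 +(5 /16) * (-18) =2259 /8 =282.38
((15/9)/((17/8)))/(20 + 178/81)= 540/15283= 0.04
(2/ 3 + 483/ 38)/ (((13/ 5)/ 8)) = 30500/ 741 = 41.16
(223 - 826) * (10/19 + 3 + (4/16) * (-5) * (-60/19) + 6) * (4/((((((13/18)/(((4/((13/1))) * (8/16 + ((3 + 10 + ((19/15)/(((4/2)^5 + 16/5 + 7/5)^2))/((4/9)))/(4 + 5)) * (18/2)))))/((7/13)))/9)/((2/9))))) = -31270849376256/155325703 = -201324.37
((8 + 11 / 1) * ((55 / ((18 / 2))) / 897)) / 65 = 209 / 104949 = 0.00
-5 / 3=-1.67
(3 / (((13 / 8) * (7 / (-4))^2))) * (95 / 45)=2432 / 1911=1.27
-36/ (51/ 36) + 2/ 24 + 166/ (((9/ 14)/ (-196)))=-30989773/ 612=-50636.88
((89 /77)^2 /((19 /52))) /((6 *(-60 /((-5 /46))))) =102973 /93275028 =0.00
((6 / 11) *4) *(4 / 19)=96 / 209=0.46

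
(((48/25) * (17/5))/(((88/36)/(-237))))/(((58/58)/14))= -12183696/1375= -8860.87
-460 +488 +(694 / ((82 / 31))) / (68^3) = 360978693 / 12891712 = 28.00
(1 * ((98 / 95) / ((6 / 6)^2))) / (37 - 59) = -0.05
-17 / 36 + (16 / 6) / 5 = 11 / 180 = 0.06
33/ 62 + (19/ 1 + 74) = 5799/ 62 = 93.53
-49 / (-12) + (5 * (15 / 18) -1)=7.25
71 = 71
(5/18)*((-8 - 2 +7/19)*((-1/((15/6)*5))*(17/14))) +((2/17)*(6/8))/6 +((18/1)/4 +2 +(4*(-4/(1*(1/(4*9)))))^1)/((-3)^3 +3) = 13025407/542640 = 24.00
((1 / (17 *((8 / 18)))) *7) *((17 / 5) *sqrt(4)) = 63 / 10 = 6.30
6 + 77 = 83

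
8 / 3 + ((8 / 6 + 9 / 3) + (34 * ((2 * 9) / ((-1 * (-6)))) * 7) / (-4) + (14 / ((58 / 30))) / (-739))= -7351253 / 42862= -171.51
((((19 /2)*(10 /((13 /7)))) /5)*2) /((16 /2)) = 2.56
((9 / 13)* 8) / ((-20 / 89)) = -1602 / 65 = -24.65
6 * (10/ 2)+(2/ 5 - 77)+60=67/ 5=13.40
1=1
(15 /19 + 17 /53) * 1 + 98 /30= 66113 /15105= 4.38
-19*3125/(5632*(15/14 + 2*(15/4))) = -83125/67584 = -1.23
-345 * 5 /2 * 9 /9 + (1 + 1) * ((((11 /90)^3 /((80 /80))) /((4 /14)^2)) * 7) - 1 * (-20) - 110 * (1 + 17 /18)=-1056.08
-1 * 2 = -2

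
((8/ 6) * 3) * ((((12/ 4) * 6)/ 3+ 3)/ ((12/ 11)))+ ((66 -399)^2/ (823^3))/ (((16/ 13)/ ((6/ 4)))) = 588662830623/ 17838136544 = 33.00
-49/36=-1.36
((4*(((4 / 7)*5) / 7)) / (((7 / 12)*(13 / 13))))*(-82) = -78720 / 343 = -229.50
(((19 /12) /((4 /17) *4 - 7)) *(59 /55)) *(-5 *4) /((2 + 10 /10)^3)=19057 /91773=0.21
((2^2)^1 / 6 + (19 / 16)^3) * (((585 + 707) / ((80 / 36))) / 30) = 9292387 / 204800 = 45.37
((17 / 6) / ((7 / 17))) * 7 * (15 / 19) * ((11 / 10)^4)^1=4231249 / 76000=55.67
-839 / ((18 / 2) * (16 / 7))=-5873 / 144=-40.78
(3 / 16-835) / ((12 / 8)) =-13357 / 24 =-556.54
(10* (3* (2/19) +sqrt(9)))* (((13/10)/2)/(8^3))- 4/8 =-8909/19456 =-0.46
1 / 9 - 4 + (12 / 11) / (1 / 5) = 155 / 99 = 1.57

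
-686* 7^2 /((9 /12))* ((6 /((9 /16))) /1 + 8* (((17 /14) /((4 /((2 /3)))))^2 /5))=-64935388 /135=-481002.87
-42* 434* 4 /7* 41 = -427056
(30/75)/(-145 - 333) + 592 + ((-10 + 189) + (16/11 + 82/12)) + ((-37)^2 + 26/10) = 169640461/78870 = 2150.89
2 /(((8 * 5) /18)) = 9 /10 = 0.90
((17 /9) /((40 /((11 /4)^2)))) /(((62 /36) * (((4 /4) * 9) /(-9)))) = -2057 /9920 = -0.21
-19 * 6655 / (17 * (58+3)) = -126445 / 1037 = -121.93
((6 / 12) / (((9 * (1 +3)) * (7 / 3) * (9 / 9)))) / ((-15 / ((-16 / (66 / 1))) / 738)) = 82 / 1155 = 0.07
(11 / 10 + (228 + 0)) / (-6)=-2291 / 60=-38.18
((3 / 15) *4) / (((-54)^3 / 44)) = -22 / 98415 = -0.00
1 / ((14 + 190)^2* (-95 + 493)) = 1 / 16563168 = 0.00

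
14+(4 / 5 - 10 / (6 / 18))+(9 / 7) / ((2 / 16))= -172 / 35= -4.91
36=36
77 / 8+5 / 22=9.85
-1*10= -10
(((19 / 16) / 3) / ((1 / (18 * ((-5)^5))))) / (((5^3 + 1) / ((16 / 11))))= -257.03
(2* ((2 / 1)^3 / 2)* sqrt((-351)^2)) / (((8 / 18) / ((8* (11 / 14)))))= 277992 / 7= 39713.14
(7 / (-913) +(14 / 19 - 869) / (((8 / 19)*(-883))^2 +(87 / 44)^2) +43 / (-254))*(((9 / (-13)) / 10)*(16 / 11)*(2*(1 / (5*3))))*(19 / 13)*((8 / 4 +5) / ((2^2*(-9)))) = -364001553188946022 / 520610489713189572125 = -0.00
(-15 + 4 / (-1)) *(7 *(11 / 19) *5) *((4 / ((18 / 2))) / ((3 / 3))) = -171.11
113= 113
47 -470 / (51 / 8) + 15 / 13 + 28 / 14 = -23.57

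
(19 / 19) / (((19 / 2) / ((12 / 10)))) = 0.13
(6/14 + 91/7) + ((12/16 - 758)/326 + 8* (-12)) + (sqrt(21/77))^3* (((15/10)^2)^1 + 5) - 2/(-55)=-42602069/502040 + 87* sqrt(33)/484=-83.83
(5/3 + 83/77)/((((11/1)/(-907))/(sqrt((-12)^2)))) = -2300152/847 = -2715.65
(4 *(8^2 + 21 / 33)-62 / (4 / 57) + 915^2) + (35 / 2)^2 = 36823877 / 44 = 836906.30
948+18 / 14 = 6645 / 7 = 949.29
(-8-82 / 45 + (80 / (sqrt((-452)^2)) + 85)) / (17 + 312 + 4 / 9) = 383179 / 1675225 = 0.23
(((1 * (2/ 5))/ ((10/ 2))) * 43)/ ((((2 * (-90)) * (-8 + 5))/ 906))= 6493/ 1125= 5.77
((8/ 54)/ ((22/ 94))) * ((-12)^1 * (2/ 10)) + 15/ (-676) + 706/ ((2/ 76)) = 8976669583/ 334620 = 26826.46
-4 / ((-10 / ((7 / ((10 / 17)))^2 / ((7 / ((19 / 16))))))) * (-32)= -307.50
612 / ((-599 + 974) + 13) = 153 / 97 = 1.58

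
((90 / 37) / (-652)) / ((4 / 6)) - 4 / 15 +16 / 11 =4706029 / 3980460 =1.18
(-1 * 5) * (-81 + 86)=-25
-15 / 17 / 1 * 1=-15 / 17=-0.88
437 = 437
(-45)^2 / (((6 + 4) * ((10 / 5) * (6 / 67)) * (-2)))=-9045 / 16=-565.31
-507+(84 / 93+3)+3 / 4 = -62291 / 124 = -502.35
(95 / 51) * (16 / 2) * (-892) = -677920 / 51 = -13292.55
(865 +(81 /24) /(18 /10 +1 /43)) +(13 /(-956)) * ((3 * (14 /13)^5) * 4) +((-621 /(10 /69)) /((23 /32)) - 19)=-547364771302017 /107032918720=-5113.99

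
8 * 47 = 376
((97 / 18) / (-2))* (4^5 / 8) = -3104 / 9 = -344.89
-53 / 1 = -53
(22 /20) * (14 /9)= 77 /45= 1.71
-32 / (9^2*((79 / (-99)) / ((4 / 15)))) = 1408 / 10665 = 0.13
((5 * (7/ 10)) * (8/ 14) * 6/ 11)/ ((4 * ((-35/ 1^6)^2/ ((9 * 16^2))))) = 6912/ 13475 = 0.51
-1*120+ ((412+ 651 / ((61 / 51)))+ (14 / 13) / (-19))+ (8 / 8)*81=13819784 / 15067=917.22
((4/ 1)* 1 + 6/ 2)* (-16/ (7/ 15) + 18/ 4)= -417/ 2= -208.50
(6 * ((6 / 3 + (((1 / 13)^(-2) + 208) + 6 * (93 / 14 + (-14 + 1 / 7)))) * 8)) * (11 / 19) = 1240800 / 133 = 9329.32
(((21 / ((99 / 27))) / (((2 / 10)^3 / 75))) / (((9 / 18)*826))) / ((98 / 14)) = 84375 / 4543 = 18.57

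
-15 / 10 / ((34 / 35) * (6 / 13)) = -3.35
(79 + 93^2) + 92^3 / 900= 2158472 / 225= 9593.21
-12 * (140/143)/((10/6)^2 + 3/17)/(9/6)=-42840/16159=-2.65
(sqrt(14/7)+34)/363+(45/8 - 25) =-55993/2904+sqrt(2)/363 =-19.28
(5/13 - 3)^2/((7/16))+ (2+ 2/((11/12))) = 257874/13013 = 19.82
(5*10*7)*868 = 303800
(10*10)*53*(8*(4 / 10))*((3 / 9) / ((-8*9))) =-2120 / 27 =-78.52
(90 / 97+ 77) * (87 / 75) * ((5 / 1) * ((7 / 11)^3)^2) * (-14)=-361059369146 / 859207085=-420.22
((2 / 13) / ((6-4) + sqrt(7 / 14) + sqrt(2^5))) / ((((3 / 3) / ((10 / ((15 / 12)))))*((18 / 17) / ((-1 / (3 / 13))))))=544 / 1971-136*sqrt(2) / 219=-0.60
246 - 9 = 237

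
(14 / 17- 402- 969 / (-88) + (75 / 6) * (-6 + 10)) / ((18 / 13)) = -735059 / 2992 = -245.67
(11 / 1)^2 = 121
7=7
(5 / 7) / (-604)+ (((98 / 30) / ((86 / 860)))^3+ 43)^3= 3538146661235708592341 / 83219724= 42515722128995.63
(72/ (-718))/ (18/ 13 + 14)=-0.01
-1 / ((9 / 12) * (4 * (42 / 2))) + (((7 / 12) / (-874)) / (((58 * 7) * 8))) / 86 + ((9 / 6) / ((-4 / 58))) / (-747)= 9660676849 / 729468423936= 0.01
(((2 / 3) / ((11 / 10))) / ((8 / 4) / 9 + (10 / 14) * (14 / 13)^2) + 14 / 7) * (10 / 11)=226480 / 96679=2.34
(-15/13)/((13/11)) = -165/169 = -0.98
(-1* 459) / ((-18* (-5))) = -51 / 10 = -5.10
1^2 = 1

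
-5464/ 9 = -607.11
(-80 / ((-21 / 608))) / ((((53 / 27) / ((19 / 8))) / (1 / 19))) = 54720 / 371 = 147.49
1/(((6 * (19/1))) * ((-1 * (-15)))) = 1/1710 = 0.00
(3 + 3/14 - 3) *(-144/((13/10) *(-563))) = 2160/51233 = 0.04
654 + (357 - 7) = 1004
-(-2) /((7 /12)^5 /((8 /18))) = 221184 /16807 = 13.16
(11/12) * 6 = 11/2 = 5.50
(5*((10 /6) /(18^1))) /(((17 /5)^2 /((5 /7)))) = 3125 /109242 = 0.03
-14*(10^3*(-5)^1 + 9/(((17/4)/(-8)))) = 1194032/17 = 70237.18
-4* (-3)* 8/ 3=32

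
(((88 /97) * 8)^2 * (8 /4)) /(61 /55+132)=0.79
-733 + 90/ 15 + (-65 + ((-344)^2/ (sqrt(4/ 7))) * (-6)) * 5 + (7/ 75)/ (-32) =-1775040 * sqrt(7) - 2524807/ 2400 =-4697366.41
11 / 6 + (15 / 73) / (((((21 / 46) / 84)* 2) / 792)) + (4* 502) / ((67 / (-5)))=435026201 / 29346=14824.04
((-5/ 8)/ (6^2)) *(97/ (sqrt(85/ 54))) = -97 *sqrt(510)/ 1632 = -1.34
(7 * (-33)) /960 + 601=192243 /320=600.76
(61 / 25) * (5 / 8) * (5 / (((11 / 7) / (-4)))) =-427 / 22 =-19.41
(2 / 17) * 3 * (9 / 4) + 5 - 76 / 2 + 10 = -755 / 34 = -22.21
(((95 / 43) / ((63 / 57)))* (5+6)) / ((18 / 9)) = 19855 / 1806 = 10.99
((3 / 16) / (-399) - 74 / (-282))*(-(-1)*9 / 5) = 47157 / 100016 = 0.47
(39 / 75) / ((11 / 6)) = 78 / 275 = 0.28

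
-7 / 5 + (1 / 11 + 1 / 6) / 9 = -4073 / 2970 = -1.37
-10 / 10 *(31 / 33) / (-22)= 31 / 726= 0.04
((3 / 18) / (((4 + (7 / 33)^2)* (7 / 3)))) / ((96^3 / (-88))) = -1331 / 757800960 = -0.00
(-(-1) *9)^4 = 6561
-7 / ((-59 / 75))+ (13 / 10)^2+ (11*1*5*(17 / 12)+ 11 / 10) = 396502 / 4425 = 89.60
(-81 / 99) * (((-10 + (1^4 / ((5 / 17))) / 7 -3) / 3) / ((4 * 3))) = 219 / 770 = 0.28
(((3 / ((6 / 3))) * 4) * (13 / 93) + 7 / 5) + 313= 48862 / 155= 315.24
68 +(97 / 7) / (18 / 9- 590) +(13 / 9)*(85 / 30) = 2669725 / 37044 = 72.07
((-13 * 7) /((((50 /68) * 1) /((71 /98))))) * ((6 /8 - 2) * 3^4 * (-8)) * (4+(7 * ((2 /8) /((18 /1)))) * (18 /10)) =-303217.37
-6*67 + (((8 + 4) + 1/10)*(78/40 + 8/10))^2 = 1128361/1600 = 705.23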